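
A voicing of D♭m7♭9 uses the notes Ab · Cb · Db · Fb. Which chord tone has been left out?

D♭m7♭9 = Db, Fb, Ab, Cb, Ebb. The voicing lacks the 9th (minor 9th), Ebb.

Ebb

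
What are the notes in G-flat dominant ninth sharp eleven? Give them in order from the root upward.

Gb  Bb  Db  Fb  Ab  C

G-flat dominant ninth sharp eleven: dominant ninth sharp eleven on Gb.
Gb — root
Bb — major 3rd
Db — perfect 5th
Fb — minor 7th
Ab — major 9th
C — augmented 11th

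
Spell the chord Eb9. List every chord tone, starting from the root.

Eb9: dominant ninth on Eb.
root → Eb
3rd (major 3rd) → G
5th (perfect 5th) → Bb
7th (minor 7th) → Db
9th (major 9th) → F

Eb  G  Bb  Db  F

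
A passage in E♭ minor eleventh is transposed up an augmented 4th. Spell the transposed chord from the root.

E-flat up an augmented 4th → A. New chord: A minor eleventh.
Root: A
Minor 3rd (3rd): C
Perfect 5th (5th): E
Minor 7th (7th): G
Major 9th (9th): B
Perfect 11th (11th): D

A  C  E  G  B  D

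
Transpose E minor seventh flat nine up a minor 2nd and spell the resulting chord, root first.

A minor 2nd up from E is F, so the new chord is F minor seventh flat nine.
- root: F
- minor 3rd: A♭
- perfect 5th: C
- minor 7th: E♭
- minor 9th: G♭

F  A♭  C  E♭  G♭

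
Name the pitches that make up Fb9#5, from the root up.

Fb9#5: dominant ninth sharp five on Fb.
root → Fb
3rd (major 3rd) → Ab
5th (augmented 5th) → C
7th (minor 7th) → Ebb
9th (major 9th) → Gb

Fb – Ab – C – Ebb – Gb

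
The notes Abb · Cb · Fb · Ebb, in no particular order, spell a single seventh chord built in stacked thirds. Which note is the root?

Fb

Arranged so that each adjacent pair is a third by letter name: Fb – Abb – Cb – Ebb.
The bottom of that stack, Fb, is the root (this is Fb minor seventh).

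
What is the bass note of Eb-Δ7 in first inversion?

Gb

Eb-Δ7 in root position is Eb–Gb–Bb–D.
First inversion places the third in the bass, which is Gb.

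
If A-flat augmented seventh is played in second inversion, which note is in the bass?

E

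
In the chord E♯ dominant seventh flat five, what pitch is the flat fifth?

B

E♯ dominant seventh flat five is built on E♯; its 5th is a diminished 5th above the root.
A fifth above E uses the letter B, and the diminished 5th above E♯ is B.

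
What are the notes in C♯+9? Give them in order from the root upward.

C# E# G## B D#

Root C#, quality dominant ninth sharp five:
- root: C#
- major 3rd: E#
- augmented 5th: G##
- minor 7th: B
- major 9th: D#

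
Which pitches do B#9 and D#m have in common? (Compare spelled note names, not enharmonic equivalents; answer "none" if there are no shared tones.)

B#9: B# D## F## A# C##
D#m: D# F# A#
Common to both → A#.

A#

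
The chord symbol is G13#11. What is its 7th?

Root of G13#11 = G. The 7th is a minor 7th: G up a minor 7th → F.

F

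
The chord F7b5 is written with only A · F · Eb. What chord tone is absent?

Cb

The full F7b5 chord is F, A, Cb, Eb.
Comparing with the voicing, the diminished 5th (5th) — Cb — is absent.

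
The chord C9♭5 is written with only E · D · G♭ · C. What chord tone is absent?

The full C9♭5 chord is C, E, G♭, B♭, D.
Comparing with the voicing, the minor 7th (7th) — B♭ — is absent.

B♭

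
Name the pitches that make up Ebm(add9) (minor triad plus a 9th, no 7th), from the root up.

Ebm(add9): minor added-ninth on Eb.
root → Eb
3rd (minor 3rd) → Gb
5th (perfect 5th) → Bb
9th (major 9th) → F

Eb  Gb  Bb  F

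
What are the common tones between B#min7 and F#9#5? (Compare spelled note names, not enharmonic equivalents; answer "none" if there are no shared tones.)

A♯

B#min7 = B♯, D♯, F𝄪, A♯.
F#9#5 = F♯, A♯, C𝄪, E, G♯.
Shared: A♯.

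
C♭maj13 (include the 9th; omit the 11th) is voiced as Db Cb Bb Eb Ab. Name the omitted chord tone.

Gb

The full C♭maj13 chord is Cb, Eb, Gb, Bb, Db, Ab.
Comparing with the voicing, the perfect 5th (5th) — Gb — is absent.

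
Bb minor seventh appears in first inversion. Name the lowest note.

Db

Bb minor seventh in root position is Bb–Db–F–Ab.
First inversion places the third in the bass, which is Db.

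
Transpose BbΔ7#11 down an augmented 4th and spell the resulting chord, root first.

Bb down an augmented 4th → Fb. New chord: Fb major seventh sharp eleven.
Fb — root
Ab — major 3rd
Cb — perfect 5th
Eb — major 7th
Bb — augmented 11th

Fb – Ab – Cb – Eb – Bb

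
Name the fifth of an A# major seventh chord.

Root of A# major seventh = A-sharp. The 5th is a perfect 5th: A-sharp up a perfect 5th → E-sharp.

E-sharp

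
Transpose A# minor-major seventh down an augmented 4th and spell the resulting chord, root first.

A# down an augmented 4th → E. New chord: E minor-major seventh.
- root: E
- minor 3rd: G
- perfect 5th: B
- major 7th: D#

E, G, B, D#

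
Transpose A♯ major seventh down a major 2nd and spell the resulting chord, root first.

G#, B#, D#, F##

A major 2nd down from A# is G#, so the new chord is G# major seventh.
root → G#
3rd (major 3rd) → B#
5th (perfect 5th) → D#
7th (major 7th) → F##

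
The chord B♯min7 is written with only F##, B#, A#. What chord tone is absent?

D#

The full B♯min7 chord is B#, D#, F##, A#.
Comparing with the voicing, the minor 3rd (3rd) — D# — is absent.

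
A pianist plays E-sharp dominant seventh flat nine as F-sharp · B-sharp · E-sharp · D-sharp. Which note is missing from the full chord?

The full E-sharp dominant seventh flat nine chord is E-sharp, G-double-sharp, B-sharp, D-sharp, F-sharp.
Comparing with the voicing, the major 3rd (3rd) — G-double-sharp — is absent.

G-double-sharp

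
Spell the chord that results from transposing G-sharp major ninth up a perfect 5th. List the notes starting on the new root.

G# up a perfect 5th → D#. New chord: D# major ninth.
Root: D#
Major 3rd (3rd): F##
Perfect 5th (5th): A#
Major 7th (7th): C##
Major 9th (9th): E#

D# F## A# C## E#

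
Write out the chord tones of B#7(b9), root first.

B#  D##  F##  A#  C#

B#7(b9) is a dominant seventh flat nine built on B#.
root → B#
3rd (major 3rd) → D##
5th (perfect 5th) → F##
7th (minor 7th) → A#
9th (minor 9th) → C#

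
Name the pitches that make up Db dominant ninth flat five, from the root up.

Db dominant ninth flat five is a dominant ninth flat five built on D-flat.
Root: D-flat
Major 3rd (3rd): F
Diminished 5th (5th): A-double-flat
Minor 7th (7th): C-flat
Major 9th (9th): E-flat

D-flat  F  A-double-flat  C-flat  E-flat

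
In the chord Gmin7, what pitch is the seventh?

Gmin7 is built on G; its 7th is a minor 7th above the root.
A seventh above G uses the letter F, and the minor 7th above G is F.

F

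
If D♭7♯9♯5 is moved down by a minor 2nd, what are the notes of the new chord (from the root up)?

C, E, G#, Bb, D#

Db down a minor 2nd → C. New chord: C dominant seventh sharp nine sharp five.
Root: C
Major 3rd (3rd): E
Augmented 5th (5th): G#
Minor 7th (7th): Bb
Augmented 9th (9th): D#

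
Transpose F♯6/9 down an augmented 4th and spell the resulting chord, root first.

C, E, G, A, D

F♯ down an augmented 4th → C. New chord: C six-nine.
C — root
E — major 3rd
G — perfect 5th
A — major 6th
D — major 9th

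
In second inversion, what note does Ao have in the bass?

Ao = A–C–Eb. Second inversion → fifth in the bass = Eb.

Eb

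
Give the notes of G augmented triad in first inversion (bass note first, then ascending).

G augmented triad = G–B–D-sharp; first inversion → third (B) lowest.

B D-sharp G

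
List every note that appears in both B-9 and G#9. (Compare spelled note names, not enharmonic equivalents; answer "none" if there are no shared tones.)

F#

B-9 = B, D, F#, A, C#.
G#9 = G#, B#, D#, F#, A#.
Shared: F#.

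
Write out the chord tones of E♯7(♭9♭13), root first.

E♯7(♭9♭13) is a dominant seventh flat nine flat thirteen built on E♯.
- root: E♯
- major 3rd: G𝄪
- perfect 5th: B♯
- minor 7th: D♯
- minor 9th: F♯
- minor 13th: C♯

E♯, G𝄪, B♯, D♯, F♯, C♯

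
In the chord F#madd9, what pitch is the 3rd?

A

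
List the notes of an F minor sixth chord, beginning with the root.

F – Ab – C – D

F minor sixth: minor sixth on F.
root → F
3rd (minor 3rd) → Ab
5th (perfect 5th) → C
6th (major 6th) → D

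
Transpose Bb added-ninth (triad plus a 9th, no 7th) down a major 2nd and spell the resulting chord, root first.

A-flat  C  E-flat  B-flat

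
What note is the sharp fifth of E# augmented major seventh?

Root of E# augmented major seventh = E-sharp. The 5th is an augmented 5th: E-sharp up an augmented 5th → B-double-sharp.

B-double-sharp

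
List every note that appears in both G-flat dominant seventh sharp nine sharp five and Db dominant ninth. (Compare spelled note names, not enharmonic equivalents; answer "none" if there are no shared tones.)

G-flat dominant seventh sharp nine sharp five: G-flat B-flat D F-flat A
Db dominant ninth: D-flat F A-flat C-flat E-flat
Common to both → none.

none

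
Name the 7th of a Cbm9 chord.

Root of Cbm9 = Cb. The 7th is a minor 7th: Cb up a minor 7th → Bbb.

Bbb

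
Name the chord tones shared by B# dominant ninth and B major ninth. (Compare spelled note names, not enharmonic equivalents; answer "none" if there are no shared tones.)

A-sharp

B# dominant ninth: B-sharp D-double-sharp F-double-sharp A-sharp C-double-sharp
B major ninth: B D-sharp F-sharp A-sharp C-sharp
Common to both → A-sharp.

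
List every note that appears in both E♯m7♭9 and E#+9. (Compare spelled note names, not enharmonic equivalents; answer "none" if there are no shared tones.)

E♯m7♭9: E# G# B# D# F#
E#+9: E# G## B## D# F##
Common to both → E#, D#.

E#, D#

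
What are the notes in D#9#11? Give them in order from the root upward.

D#9#11 is a dominant ninth sharp eleven built on D#.
- root: D#
- major 3rd: F##
- perfect 5th: A#
- minor 7th: C#
- major 9th: E#
- augmented 11th: G##

D#, F##, A#, C#, E#, G##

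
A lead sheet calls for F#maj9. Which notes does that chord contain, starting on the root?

F#maj9 is a major ninth built on F#.
root → F#
3rd (major 3rd) → A#
5th (perfect 5th) → C#
7th (major 7th) → E#
9th (major 9th) → G#

F#  A#  C#  E#  G#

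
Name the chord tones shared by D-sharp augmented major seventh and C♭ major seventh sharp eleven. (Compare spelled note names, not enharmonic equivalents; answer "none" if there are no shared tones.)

none

D-sharp augmented major seventh: D# F## A## C##
C♭ major seventh sharp eleven: Cb Eb Gb Bb F
Common to both → none.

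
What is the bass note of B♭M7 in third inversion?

B♭M7 in root position is B♭–D–F–A.
Third inversion places the seventh in the bass, which is A.

A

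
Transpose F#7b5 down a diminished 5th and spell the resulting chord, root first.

F♯ down a diminished 5th → B♯. New chord: B♯ dominant seventh flat five.
Root: B♯
Major 3rd (3rd): D𝄪
Diminished 5th (5th): F♯
Minor 7th (7th): A♯

B♯  D𝄪  F♯  A♯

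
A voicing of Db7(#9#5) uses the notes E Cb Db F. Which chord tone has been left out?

A

The full Db7(#9#5) chord is Db, F, A, Cb, E.
Comparing with the voicing, the augmented 5th (5th) — A — is absent.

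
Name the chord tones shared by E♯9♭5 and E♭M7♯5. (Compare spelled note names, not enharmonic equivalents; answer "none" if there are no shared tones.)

B

E♯9♭5: E♯ G𝄪 B D♯ F𝄪
E♭M7♯5: E♭ G B D
Common to both → B.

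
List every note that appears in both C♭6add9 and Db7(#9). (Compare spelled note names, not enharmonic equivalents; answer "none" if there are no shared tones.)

C♭ A♭ D♭

C♭6add9: C♭ E♭ G♭ A♭ D♭
Db7(#9): D♭ F A♭ C♭ E
Common to both → C♭, A♭, D♭.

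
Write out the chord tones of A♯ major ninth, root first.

A♯ major ninth: major ninth on A-sharp.
A-sharp — root
C-double-sharp — major 3rd
E-sharp — perfect 5th
G-double-sharp — major 7th
B-sharp — major 9th

A-sharp – C-double-sharp – E-sharp – G-double-sharp – B-sharp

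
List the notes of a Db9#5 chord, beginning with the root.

D♭ – F – A – C♭ – E♭

Db9#5 is a dominant ninth sharp five built on D♭.
- root: D♭
- major 3rd: F
- augmented 5th: A
- minor 7th: C♭
- major 9th: E♭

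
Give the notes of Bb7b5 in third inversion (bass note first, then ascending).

A♭ B♭ D F♭

Bb7b5 = B♭–D–F♭–A♭; third inversion → seventh (A♭) lowest.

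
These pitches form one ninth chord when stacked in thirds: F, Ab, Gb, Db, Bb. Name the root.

Gb

Arranged so that each adjacent pair is a third by letter name: Gb – Bb – Db – F – Ab.
The bottom of that stack, Gb, is the root (this is Gb major ninth).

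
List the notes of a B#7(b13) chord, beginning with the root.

B#, D##, F##, A#, G#

B#7(b13) is a dominant seventh flat thirteen built on B#.
root → B#
3rd (major 3rd) → D##
5th (perfect 5th) → F##
7th (minor 7th) → A#
13th (minor 13th) → G#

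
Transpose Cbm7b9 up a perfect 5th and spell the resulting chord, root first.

Gb – Bbb – Db – Fb – Abb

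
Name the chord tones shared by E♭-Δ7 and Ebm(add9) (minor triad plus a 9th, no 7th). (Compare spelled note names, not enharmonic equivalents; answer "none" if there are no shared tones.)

Eb, Gb, Bb

E♭-Δ7: Eb Gb Bb D
Ebm(add9): Eb Gb Bb F
Common to both → Eb, Gb, Bb.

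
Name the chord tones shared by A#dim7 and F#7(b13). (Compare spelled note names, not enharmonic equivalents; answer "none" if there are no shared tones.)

A#dim7 = A#, C#, E, G.
F#7(b13) = F#, A#, C#, E, D.
Shared: A#, C#, E.

A# – C# – E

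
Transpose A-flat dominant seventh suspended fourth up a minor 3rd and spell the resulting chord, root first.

C♭, F♭, G♭, B𝄫

Transposed root: A♭ → C♭ (minor 3rd up). So we spell C♭ dominant seventh suspended fourth:
root → C♭
4th (perfect 4th) → F♭
5th (perfect 5th) → G♭
7th (minor 7th) → B𝄫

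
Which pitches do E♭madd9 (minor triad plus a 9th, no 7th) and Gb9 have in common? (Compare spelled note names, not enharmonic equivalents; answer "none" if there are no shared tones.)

E♭madd9 = E♭, G♭, B♭, F.
Gb9 = G♭, B♭, D♭, F♭, A♭.
Shared: G♭, B♭.

G♭  B♭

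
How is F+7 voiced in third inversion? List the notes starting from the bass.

In root position, F+7 is F–A–C♯–E♭.
Third inversion puts the seventh (E♭) in the bass.

E♭ F A C♯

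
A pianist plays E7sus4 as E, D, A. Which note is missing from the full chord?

B

The full E7sus4 chord is E, A, B, D.
Comparing with the voicing, the perfect 5th (5th) — B — is absent.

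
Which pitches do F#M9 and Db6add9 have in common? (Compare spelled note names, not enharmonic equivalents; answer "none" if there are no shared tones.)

none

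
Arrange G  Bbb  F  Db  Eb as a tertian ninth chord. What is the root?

Arranged so that each adjacent pair is a third by letter name: Eb – G – Bbb – Db – F.
The bottom of that stack, Eb, is the root (this is Eb dominant ninth flat five).

Eb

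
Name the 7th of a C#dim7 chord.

Bb

Root of C#dim7 = C#. The 7th is a diminished 7th: C# up a diminished 7th → Bb.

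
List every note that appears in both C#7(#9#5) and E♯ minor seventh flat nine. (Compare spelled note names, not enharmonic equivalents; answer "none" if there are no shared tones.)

C#7(#9#5) = C♯, E♯, G𝄪, B, D𝄪.
E♯ minor seventh flat nine = E♯, G♯, B♯, D♯, F♯.
Shared: E♯.

E♯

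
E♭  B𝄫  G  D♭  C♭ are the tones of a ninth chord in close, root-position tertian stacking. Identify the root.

C♭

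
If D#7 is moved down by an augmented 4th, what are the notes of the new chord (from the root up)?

An augmented 4th down from D# is A, so the new chord is A dominant seventh.
- root: A
- major 3rd: C#
- perfect 5th: E
- minor 7th: G

A – C# – E – G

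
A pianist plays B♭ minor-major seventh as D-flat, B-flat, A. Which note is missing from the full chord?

F

The full B♭ minor-major seventh chord is B-flat, D-flat, F, A.
Comparing with the voicing, the perfect 5th (5th) — F — is absent.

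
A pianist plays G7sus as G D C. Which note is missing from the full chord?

F

G7sus = G, C, D, F. The voicing lacks the 7th (minor 7th), F.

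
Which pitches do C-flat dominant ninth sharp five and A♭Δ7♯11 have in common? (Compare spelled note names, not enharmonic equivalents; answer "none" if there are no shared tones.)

Eb, G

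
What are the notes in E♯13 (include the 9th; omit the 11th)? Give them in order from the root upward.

E#, G##, B#, D#, F##, C##

Root E#, quality dominant thirteenth:
E# — root
G## — major 3rd
B# — perfect 5th
D# — minor 7th
F## — major 9th
C## — major 13th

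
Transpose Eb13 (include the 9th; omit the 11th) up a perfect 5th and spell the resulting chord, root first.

Transposed root: Eb → Bb (perfect 5th up). So we spell Bb dominant thirteenth:
Root: Bb
Major 3rd (3rd): D
Perfect 5th (5th): F
Minor 7th (7th): Ab
Major 9th (9th): C
Major 13th (13th): G

Bb D F Ab C G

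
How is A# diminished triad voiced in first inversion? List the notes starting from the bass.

A# diminished triad = A-sharp–C-sharp–E; first inversion → third (C-sharp) lowest.

C-sharp E A-sharp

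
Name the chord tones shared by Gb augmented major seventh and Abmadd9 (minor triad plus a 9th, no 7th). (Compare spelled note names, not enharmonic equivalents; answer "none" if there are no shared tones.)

Gb augmented major seventh = Gb, Bb, D, F.
Abmadd9 = Ab, Cb, Eb, Bb.
Shared: Bb.

Bb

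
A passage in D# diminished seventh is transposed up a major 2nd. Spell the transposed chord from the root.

E-sharp  G-sharp  B  D

A major 2nd up from D-sharp is E-sharp, so the new chord is E-sharp diminished seventh.
E-sharp — root
G-sharp — minor 3rd
B — diminished 5th
D — diminished 7th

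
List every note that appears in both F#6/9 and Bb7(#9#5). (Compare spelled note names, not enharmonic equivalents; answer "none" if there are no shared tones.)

F#6/9 = F#, A#, C#, D#, G#.
Bb7(#9#5) = Bb, D, F#, Ab, C#.
Shared: F#, C#.

F# C#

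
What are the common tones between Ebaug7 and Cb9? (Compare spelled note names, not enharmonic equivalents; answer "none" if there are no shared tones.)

Ebaug7 = Eb, G, B, Db.
Cb9 = Cb, Eb, Gb, Bbb, Db.
Shared: Eb, Db.

Eb, Db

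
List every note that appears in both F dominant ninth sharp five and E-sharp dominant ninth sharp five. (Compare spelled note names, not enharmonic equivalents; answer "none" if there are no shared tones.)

F dominant ninth sharp five = F, A, C#, Eb, G.
E-sharp dominant ninth sharp five = E#, G##, B##, D#, F##.
Shared: none.

none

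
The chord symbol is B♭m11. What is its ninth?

C

B♭m11 is built on B♭; its 9th is a major 9th above the root.
A second above B uses the letter C, and the major 9th above B♭ is C.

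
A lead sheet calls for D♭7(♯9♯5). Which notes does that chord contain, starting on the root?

Db – F – A – Cb – E

Root Db, quality dominant seventh sharp nine sharp five:
Db — root
F — major 3rd
A — augmented 5th
Cb — minor 7th
E — augmented 9th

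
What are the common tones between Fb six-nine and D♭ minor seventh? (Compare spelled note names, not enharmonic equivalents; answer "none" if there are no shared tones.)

F♭ A♭ C♭ D♭

Fb six-nine = F♭, A♭, C♭, D♭, G♭.
D♭ minor seventh = D♭, F♭, A♭, C♭.
Shared: F♭, A♭, C♭, D♭.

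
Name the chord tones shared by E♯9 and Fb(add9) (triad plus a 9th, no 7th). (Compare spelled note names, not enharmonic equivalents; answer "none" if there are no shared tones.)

E♯9: E# G## B# D# F##
Fb(add9): Fb Ab Cb Gb
Common to both → none.

none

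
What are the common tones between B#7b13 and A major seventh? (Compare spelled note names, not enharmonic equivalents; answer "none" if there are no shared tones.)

B#7b13: B# D## F## A# G#
A major seventh: A C# E G#
Common to both → G#.

G#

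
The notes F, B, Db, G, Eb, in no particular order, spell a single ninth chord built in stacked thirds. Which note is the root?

Stacking in thirds gives Eb – G – B – Db – F, so Eb is the root — Eb dominant ninth sharp five.

Eb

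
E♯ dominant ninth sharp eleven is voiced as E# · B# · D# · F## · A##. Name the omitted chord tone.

G##

E♯ dominant ninth sharp eleven = E#, G##, B#, D#, F##, A##. The voicing lacks the 3rd (major 3rd), G##.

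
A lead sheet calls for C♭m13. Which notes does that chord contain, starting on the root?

Cb – Ebb – Gb – Bbb – Db – Fb – Ab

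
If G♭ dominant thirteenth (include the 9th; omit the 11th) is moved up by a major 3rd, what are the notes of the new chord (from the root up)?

B♭, D, F, A♭, C, G

A major 3rd up from G♭ is B♭, so the new chord is B♭ dominant thirteenth.
root → B♭
3rd (major 3rd) → D
5th (perfect 5th) → F
7th (minor 7th) → A♭
9th (major 9th) → C
13th (major 13th) → G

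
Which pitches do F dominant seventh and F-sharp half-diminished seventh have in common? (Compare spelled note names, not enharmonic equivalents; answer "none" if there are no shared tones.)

A, C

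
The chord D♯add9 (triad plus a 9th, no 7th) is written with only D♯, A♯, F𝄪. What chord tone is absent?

E♯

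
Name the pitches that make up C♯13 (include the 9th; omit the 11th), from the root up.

C♯13 is a dominant thirteenth built on C#.
C# — root
E# — major 3rd
G# — perfect 5th
B — minor 7th
D# — major 9th
A# — major 13th

C#, E#, G#, B, D#, A#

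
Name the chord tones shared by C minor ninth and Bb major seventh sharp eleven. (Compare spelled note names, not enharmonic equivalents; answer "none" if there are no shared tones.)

B-flat, D

C minor ninth = C, E-flat, G, B-flat, D.
Bb major seventh sharp eleven = B-flat, D, F, A, E.
Shared: B-flat, D.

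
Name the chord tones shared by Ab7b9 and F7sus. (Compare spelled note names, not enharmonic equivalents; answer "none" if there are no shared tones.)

C Eb

Ab7b9 = Ab, C, Eb, Gb, Bbb.
F7sus = F, Bb, C, Eb.
Shared: C, Eb.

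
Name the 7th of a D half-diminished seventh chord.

C

D half-diminished seventh is built on D; its 7th is a minor 7th above the root.
A seventh above D uses the letter C, and the minor 7th above D is C.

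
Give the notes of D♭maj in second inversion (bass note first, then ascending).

Ab, Db, F

In root position, D♭maj is Db–F–Ab.
Second inversion puts the fifth (Ab) in the bass.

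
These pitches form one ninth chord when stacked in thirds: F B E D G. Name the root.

E

Stacking in thirds gives E – G – B – D – F, so E is the root — E minor seventh flat nine.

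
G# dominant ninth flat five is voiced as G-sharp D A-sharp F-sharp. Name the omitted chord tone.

G# dominant ninth flat five = G-sharp, B-sharp, D, F-sharp, A-sharp. The voicing lacks the 3rd (major 3rd), B-sharp.

B-sharp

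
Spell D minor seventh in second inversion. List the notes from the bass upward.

A C D F

In root position, D minor seventh is D–F–A–C.
Second inversion puts the fifth (A) in the bass.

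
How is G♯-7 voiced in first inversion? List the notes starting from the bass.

In root position, G♯-7 is G♯–B–D♯–F♯.
First inversion puts the third (B) in the bass.

B, D♯, F♯, G♯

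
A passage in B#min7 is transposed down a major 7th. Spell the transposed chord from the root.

C#, E, G#, B

Transposed root: B# → C# (major 7th down). So we spell C# minor seventh:
Root: C#
Minor 3rd (3rd): E
Perfect 5th (5th): G#
Minor 7th (7th): B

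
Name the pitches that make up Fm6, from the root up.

Fm6 is a minor sixth built on F.
- root: F
- minor 3rd: Ab
- perfect 5th: C
- major 6th: D

F  Ab  C  D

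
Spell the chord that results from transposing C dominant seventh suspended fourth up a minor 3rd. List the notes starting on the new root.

E-flat, A-flat, B-flat, D-flat

A minor 3rd up from C is E-flat, so the new chord is E-flat dominant seventh suspended fourth.
- root: E-flat
- perfect 4th: A-flat
- perfect 5th: B-flat
- minor 7th: D-flat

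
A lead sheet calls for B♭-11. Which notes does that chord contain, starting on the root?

B♭, D♭, F, A♭, C, E♭

Root B♭, quality minor eleventh:
B♭ — root
D♭ — minor 3rd
F — perfect 5th
A♭ — minor 7th
C — major 9th
E♭ — perfect 11th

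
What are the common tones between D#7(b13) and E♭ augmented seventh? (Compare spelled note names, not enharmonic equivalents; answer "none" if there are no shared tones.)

D#7(b13) = D#, F##, A#, C#, B.
E♭ augmented seventh = Eb, G, B, Db.
Shared: B.

B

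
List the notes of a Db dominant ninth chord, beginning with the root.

D♭ – F – A♭ – C♭ – E♭

Root D♭, quality dominant ninth:
D♭ — root
F — major 3rd
A♭ — perfect 5th
C♭ — minor 7th
E♭ — major 9th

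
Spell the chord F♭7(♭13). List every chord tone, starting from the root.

Fb, Ab, Cb, Ebb, Dbb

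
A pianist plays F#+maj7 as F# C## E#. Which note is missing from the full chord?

The full F#+maj7 chord is F#, A#, C##, E#.
Comparing with the voicing, the major 3rd (3rd) — A# — is absent.

A#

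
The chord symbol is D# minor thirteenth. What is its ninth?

E-sharp

D# minor thirteenth is built on D-sharp; its 9th is a major 9th above the root.
A second above D uses the letter E, and the major 9th above D-sharp is E-sharp.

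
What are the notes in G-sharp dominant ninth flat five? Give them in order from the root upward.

G# B# D F# A#

G-sharp dominant ninth flat five: dominant ninth flat five on G#.
- root: G#
- major 3rd: B#
- diminished 5th: D
- minor 7th: F#
- major 9th: A#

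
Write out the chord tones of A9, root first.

A9: dominant ninth on A.
A — root
C♯ — major 3rd
E — perfect 5th
G — minor 7th
B — major 9th

A, C♯, E, G, B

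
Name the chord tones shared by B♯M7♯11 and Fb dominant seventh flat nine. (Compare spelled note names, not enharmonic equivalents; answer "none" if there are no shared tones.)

none

B♯M7♯11: B♯ D𝄪 F𝄪 A𝄪 E𝄪
Fb dominant seventh flat nine: F♭ A♭ C♭ E𝄫 G𝄫
Common to both → none.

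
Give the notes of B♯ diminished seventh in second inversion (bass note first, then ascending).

F-sharp A B-sharp D-sharp

B♯ diminished seventh = B-sharp–D-sharp–F-sharp–A; second inversion → fifth (F-sharp) lowest.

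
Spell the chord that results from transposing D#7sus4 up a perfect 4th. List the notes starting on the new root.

G# – C# – D# – F#

A perfect 4th up from D# is G#, so the new chord is G# dominant seventh suspended fourth.
root → G#
4th (perfect 4th) → C#
5th (perfect 5th) → D#
7th (minor 7th) → F#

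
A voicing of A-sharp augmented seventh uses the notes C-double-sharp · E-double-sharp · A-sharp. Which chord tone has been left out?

The full A-sharp augmented seventh chord is A-sharp, C-double-sharp, E-double-sharp, G-sharp.
Comparing with the voicing, the minor 7th (7th) — G-sharp — is absent.

G-sharp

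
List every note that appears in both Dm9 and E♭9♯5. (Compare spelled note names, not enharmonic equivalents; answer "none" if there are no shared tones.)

F

Dm9: D F A C E
E♭9♯5: Eb G B Db F
Common to both → F.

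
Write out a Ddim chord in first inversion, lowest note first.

F – Ab – D

In root position, Ddim is D–F–Ab.
First inversion puts the third (F) in the bass.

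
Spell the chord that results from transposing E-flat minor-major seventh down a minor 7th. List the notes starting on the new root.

F – A-flat – C – E

A minor 7th down from E-flat is F, so the new chord is F minor-major seventh.
Root: F
Minor 3rd (3rd): A-flat
Perfect 5th (5th): C
Major 7th (7th): E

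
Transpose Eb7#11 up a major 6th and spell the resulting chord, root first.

Transposed root: Eb → C (major 6th up). So we spell C dominant seventh sharp eleven:
- root: C
- major 3rd: E
- perfect 5th: G
- minor 7th: Bb
- augmented 11th: F#

C – E – G – Bb – F#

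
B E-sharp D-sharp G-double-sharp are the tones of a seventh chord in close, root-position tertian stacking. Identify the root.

Arranged so that each adjacent pair is a third by letter name: E-sharp – G-double-sharp – B – D-sharp.
The bottom of that stack, E-sharp, is the root (this is E-sharp dominant seventh flat five).

E-sharp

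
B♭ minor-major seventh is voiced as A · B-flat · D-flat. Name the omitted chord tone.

The full B♭ minor-major seventh chord is B-flat, D-flat, F, A.
Comparing with the voicing, the perfect 5th (5th) — F — is absent.

F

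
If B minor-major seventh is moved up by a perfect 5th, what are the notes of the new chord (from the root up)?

F-sharp, A, C-sharp, E-sharp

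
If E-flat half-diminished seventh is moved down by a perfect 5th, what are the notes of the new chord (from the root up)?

Eb down a perfect 5th → Ab. New chord: Ab half-diminished seventh.
- root: Ab
- minor 3rd: Cb
- diminished 5th: Ebb
- minor 7th: Gb

Ab, Cb, Ebb, Gb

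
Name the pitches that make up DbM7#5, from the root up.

Db – F – A – C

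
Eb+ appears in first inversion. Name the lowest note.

Eb+ in root position is Eb–G–B.
First inversion places the third in the bass, which is G.

G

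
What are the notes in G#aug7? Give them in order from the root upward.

G#aug7 is an augmented seventh built on G#.
Root: G#
Major 3rd (3rd): B#
Augmented 5th (5th): D##
Minor 7th (7th): F#

G#, B#, D##, F#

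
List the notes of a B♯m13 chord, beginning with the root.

Root B#, quality minor thirteenth:
B# — root
D# — minor 3rd
F## — perfect 5th
A# — minor 7th
C## — major 9th
E# — perfect 11th
G## — major 13th

B#, D#, F##, A#, C##, E#, G##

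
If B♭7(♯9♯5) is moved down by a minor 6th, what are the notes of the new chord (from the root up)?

D F# A# C E#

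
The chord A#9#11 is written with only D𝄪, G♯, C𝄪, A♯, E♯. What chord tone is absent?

B♯

The full A#9#11 chord is A♯, C𝄪, E♯, G♯, B♯, D𝄪.
Comparing with the voicing, the major 9th (9th) — B♯ — is absent.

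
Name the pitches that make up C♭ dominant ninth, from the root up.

C♭ dominant ninth: dominant ninth on C♭.
C♭ — root
E♭ — major 3rd
G♭ — perfect 5th
B𝄫 — minor 7th
D♭ — major 9th

C♭, E♭, G♭, B𝄫, D♭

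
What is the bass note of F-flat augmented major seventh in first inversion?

F-flat augmented major seventh = Fb–Ab–C–Eb. First inversion → third in the bass = Ab.

Ab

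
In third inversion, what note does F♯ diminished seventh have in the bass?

E-flat

F♯ diminished seventh = F-sharp–A–C–E-flat. Third inversion → seventh in the bass = E-flat.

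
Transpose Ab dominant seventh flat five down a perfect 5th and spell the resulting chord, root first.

A perfect 5th down from A-flat is D-flat, so the new chord is D-flat dominant seventh flat five.
root → D-flat
3rd (major 3rd) → F
5th (diminished 5th) → A-double-flat
7th (minor 7th) → C-flat

D-flat, F, A-double-flat, C-flat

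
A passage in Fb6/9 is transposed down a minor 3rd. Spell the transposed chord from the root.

Db  F  Ab  Bb  Eb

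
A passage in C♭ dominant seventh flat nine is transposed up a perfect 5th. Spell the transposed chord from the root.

G-flat, B-flat, D-flat, F-flat, A-double-flat

Transposed root: C-flat → G-flat (perfect 5th up). So we spell G-flat dominant seventh flat nine:
Root: G-flat
Major 3rd (3rd): B-flat
Perfect 5th (5th): D-flat
Minor 7th (7th): F-flat
Minor 9th (9th): A-double-flat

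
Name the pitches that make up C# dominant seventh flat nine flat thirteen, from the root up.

C#, E#, G#, B, D, A

C# dominant seventh flat nine flat thirteen: dominant seventh flat nine flat thirteen on C#.
C# — root
E# — major 3rd
G# — perfect 5th
B — minor 7th
D — minor 9th
A — minor 13th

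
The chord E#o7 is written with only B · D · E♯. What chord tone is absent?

The full E#o7 chord is E♯, G♯, B, D.
Comparing with the voicing, the minor 3rd (3rd) — G♯ — is absent.

G♯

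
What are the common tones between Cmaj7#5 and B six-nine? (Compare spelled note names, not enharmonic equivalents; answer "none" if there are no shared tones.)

G#, B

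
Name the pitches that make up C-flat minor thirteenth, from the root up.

C♭, E𝄫, G♭, B𝄫, D♭, F♭, A♭

Root C♭, quality minor thirteenth:
- root: C♭
- minor 3rd: E𝄫
- perfect 5th: G♭
- minor 7th: B𝄫
- major 9th: D♭
- perfect 11th: F♭
- major 13th: A♭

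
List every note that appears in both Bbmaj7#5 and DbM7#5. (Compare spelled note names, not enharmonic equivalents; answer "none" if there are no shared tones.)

Bbmaj7#5: Bb D F# A
DbM7#5: Db F A C
Common to both → A.

A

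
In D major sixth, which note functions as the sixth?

D major sixth is built on D; its 6th is a major 6th above the root.
A sixth above D uses the letter B, and the major 6th above D is B.

B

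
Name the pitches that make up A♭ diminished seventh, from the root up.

A♭  C♭  E𝄫  G𝄫

Root A♭, quality diminished seventh:
root → A♭
3rd (minor 3rd) → C♭
5th (diminished 5th) → E𝄫
7th (diminished 7th) → G𝄫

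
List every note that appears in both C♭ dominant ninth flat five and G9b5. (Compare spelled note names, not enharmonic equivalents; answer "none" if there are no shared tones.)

Db

C♭ dominant ninth flat five: Cb Eb Gbb Bbb Db
G9b5: G B Db F A
Common to both → Db.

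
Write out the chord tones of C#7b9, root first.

C#, E#, G#, B, D

C#7b9: dominant seventh flat nine on C#.
- root: C#
- major 3rd: E#
- perfect 5th: G#
- minor 7th: B
- minor 9th: D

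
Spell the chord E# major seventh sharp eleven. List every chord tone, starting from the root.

E# G## B# D## A##

E# major seventh sharp eleven: major seventh sharp eleven on E#.
- root: E#
- major 3rd: G##
- perfect 5th: B#
- major 7th: D##
- augmented 11th: A##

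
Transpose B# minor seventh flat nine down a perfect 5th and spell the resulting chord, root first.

E#, G#, B#, D#, F#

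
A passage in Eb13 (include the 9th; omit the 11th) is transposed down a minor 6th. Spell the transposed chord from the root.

A minor 6th down from Eb is G, so the new chord is G dominant thirteenth.
G — root
B — major 3rd
D — perfect 5th
F — minor 7th
A — major 9th
E — major 13th

G, B, D, F, A, E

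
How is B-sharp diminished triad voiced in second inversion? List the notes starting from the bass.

F-sharp – B-sharp – D-sharp

In root position, B-sharp diminished triad is B-sharp–D-sharp–F-sharp.
Second inversion puts the fifth (F-sharp) in the bass.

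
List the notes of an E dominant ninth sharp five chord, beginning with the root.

E  G-sharp  B-sharp  D  F-sharp

E dominant ninth sharp five is a dominant ninth sharp five built on E.
E — root
G-sharp — major 3rd
B-sharp — augmented 5th
D — minor 7th
F-sharp — major 9th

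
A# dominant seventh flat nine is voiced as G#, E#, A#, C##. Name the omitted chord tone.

B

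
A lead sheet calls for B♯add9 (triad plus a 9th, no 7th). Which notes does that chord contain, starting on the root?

B♯ – D𝄪 – F𝄪 – C𝄪

B♯add9 is an added-ninth built on B♯.
- root: B♯
- major 3rd: D𝄪
- perfect 5th: F𝄪
- major 9th: C𝄪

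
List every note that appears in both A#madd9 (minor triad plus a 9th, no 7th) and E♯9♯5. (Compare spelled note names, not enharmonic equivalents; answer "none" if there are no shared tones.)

E#

A#madd9: A# C# E# B#
E♯9♯5: E# G## B## D# F##
Common to both → E#.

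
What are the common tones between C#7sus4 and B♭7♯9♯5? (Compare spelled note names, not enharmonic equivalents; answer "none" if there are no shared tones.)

C#, F#

C#7sus4: C# F# G# B
B♭7♯9♯5: Bb D F# Ab C#
Common to both → C#, F#.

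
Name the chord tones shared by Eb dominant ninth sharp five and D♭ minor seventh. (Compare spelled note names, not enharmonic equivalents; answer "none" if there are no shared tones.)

D-flat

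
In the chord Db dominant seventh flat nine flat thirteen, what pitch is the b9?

E𝄫

Root of Db dominant seventh flat nine flat thirteen = D♭. The 9th is a minor 9th: D♭ up a minor 9th → E𝄫.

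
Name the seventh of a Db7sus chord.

Cb

Db7sus is built on Db; its 7th is a minor 7th above the root.
A seventh above D uses the letter C, and the minor 7th above Db is Cb.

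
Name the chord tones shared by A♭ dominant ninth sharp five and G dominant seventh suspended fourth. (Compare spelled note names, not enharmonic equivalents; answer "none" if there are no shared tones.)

A♭ dominant ninth sharp five = A-flat, C, E, G-flat, B-flat.
G dominant seventh suspended fourth = G, C, D, F.
Shared: C.

C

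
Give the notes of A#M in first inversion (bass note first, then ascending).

In root position, A#M is A♯–C𝄪–E♯.
First inversion puts the third (C𝄪) in the bass.

C𝄪 – E♯ – A♯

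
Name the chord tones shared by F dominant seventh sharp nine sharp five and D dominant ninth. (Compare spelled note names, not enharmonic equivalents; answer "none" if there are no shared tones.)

A

F dominant seventh sharp nine sharp five = F, A, C#, Eb, G#.
D dominant ninth = D, F#, A, C, E.
Shared: A.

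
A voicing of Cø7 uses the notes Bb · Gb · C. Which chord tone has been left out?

Eb

The full Cø7 chord is C, Eb, Gb, Bb.
Comparing with the voicing, the minor 3rd (3rd) — Eb — is absent.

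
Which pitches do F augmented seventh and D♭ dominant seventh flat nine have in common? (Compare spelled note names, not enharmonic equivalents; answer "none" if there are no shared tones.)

F

F augmented seventh: F A C-sharp E-flat
D♭ dominant seventh flat nine: D-flat F A-flat C-flat E-double-flat
Common to both → F.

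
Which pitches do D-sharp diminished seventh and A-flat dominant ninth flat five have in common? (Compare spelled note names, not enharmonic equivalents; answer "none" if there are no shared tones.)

C

D-sharp diminished seventh: D# F# A C
A-flat dominant ninth flat five: Ab C Ebb Gb Bb
Common to both → C.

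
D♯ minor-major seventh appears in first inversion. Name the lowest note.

F-sharp

D♯ minor-major seventh in root position is D-sharp–F-sharp–A-sharp–C-double-sharp.
First inversion places the third in the bass, which is F-sharp.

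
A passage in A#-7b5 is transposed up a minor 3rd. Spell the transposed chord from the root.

A minor 3rd up from A# is C#, so the new chord is C# half-diminished seventh.
root → C#
3rd (minor 3rd) → E
5th (diminished 5th) → G
7th (minor 7th) → B

C#  E  G  B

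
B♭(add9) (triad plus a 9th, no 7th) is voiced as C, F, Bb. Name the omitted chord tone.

D

The full B♭(add9) chord is Bb, D, F, C.
Comparing with the voicing, the major 3rd (3rd) — D — is absent.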